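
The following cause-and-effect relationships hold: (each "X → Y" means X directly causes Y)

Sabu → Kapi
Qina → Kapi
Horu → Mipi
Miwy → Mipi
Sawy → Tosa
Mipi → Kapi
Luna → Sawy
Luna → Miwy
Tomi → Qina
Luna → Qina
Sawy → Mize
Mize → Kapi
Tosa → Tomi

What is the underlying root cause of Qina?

Tracing upstream from Qina: Qina ← Luna.
Luna has no stated cause, so it is the root.

Luna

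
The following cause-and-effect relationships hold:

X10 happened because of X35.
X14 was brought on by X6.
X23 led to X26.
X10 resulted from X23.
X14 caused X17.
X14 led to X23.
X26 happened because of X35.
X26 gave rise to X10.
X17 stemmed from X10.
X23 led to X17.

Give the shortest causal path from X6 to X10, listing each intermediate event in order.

X6 → X14
X14 → X23
X23 → X10
Length: 3 steps.

X6 → X14 → X23 → X10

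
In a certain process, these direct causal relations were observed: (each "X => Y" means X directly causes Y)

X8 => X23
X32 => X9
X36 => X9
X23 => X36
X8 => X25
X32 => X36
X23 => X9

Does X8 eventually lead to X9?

There is a causal chain: X8 → X23 → X9.

Yes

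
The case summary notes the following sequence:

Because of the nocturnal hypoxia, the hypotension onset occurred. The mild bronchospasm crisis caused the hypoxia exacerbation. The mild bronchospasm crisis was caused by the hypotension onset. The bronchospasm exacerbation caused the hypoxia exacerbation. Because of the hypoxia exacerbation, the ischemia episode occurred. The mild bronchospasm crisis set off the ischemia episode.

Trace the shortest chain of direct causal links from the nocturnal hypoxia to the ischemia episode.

the nocturnal hypoxia → the hypotension onset
the hypotension onset → the mild bronchospasm crisis
the mild bronchospasm crisis → the ischemia episode
Length: 3 steps.

the nocturnal hypoxia → the hypotension onset → the mild bronchospasm crisis → the ischemia episode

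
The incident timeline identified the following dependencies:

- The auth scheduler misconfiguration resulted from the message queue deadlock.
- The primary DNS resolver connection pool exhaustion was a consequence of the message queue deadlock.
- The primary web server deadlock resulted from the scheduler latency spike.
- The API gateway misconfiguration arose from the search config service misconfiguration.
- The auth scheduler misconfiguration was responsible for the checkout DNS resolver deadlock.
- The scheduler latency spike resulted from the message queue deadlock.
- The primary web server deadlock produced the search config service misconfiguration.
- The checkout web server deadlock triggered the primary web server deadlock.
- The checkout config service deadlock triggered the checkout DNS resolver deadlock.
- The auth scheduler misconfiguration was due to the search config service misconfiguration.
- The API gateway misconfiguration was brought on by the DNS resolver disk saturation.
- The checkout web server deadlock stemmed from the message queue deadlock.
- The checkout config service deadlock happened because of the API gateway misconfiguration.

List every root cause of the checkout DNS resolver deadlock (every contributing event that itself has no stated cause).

Tracing upstream from the checkout DNS resolver deadlock: the checkout DNS resolver deadlock ← the auth scheduler misconfiguration ← the message queue deadlock.
A separate upstream branch: the checkout DNS resolver deadlock ← the checkout config service deadlock ← the API gateway misconfiguration ← the DNS resolver disk saturation.
Each of those chain origins has no stated cause.

the DNS resolver disk saturation, the message queue deadlock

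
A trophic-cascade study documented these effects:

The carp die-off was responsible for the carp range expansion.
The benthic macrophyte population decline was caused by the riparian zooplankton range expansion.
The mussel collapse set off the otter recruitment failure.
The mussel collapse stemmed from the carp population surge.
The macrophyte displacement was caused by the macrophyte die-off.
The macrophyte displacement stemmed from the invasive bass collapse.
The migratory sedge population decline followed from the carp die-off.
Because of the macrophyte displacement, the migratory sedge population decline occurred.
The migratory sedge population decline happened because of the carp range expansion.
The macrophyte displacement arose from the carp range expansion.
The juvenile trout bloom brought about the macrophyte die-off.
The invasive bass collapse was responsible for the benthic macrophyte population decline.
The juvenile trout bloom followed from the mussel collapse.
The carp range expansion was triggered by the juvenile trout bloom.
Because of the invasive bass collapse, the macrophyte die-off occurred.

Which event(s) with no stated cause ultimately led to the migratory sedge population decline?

the carp die-off, the carp population surge, the invasive bass collapse

Tracing upstream from the migratory sedge population decline: the migratory sedge population decline ← the carp die-off.
A separate upstream branch: the migratory sedge population decline ← the carp range expansion ← the juvenile trout bloom ← the mussel collapse ← the carp population surge.
A separate upstream branch: the migratory sedge population decline ← the macrophyte displacement ← the invasive bass collapse.
Each of those chain origins has no stated cause.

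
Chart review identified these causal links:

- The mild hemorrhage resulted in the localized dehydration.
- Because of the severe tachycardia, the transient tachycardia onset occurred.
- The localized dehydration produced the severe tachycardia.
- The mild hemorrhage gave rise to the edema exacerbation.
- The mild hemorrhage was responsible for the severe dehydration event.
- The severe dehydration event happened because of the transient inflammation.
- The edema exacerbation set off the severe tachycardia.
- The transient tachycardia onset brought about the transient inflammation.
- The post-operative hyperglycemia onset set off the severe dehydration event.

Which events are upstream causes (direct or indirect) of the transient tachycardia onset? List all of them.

the edema exacerbation, the localized dehydration, the mild hemorrhage, the severe tachycardia

Immediate cause of the transient tachycardia onset: the severe tachycardia.
Further upstream: the mild hemorrhage, the edema exacerbation, the localized dehydration.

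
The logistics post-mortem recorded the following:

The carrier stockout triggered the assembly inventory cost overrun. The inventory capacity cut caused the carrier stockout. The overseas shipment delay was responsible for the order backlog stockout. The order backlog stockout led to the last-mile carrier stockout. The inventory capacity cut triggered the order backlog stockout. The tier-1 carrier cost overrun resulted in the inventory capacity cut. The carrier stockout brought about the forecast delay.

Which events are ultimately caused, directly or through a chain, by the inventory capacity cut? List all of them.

Direct effects: the order backlog stockout, the carrier stockout.
2 steps out: the forecast delay, the last-mile carrier stockout, the assembly inventory cost overrun.
Not reachable from it: the tier-1 carrier cost overrun, the overseas shipment delay.

the assembly inventory cost overrun, the carrier stockout, the forecast delay, the last-mile carrier stockout, the order backlog stockout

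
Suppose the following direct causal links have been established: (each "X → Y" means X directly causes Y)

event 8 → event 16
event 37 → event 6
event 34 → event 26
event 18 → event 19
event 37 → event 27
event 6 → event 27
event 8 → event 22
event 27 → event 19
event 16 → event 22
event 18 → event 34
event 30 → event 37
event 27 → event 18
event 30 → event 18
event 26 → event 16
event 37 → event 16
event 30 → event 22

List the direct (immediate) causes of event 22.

event 16, event 30, event 8

Upstream contributors include event 37, event 6, event 27, event 18, event 34, event 26, but only event 16, event 30, event 8 feed directly into event 22.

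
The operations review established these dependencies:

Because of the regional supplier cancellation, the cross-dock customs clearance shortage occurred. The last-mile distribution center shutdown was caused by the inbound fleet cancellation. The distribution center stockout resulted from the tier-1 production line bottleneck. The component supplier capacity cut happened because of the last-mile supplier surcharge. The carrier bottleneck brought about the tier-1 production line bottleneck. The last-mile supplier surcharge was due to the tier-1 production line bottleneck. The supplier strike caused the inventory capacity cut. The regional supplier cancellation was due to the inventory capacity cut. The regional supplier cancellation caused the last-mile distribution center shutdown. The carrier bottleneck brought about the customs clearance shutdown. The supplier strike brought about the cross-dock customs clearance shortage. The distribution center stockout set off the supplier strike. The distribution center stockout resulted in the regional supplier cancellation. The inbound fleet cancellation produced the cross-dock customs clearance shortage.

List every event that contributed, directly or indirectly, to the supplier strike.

Immediate cause of the supplier strike: the distribution center stockout.
Further upstream: the carrier bottleneck, the tier-1 production line bottleneck.

the carrier bottleneck, the distribution center stockout, the tier-1 production line bottleneck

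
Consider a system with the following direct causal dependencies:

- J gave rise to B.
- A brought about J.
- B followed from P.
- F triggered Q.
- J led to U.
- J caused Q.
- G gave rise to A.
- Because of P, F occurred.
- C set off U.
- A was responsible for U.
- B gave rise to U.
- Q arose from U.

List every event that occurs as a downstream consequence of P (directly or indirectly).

Direct effects: B, F.
2 steps out: U, Q.
Not reachable from it: G, A, J, C.

B, F, Q, U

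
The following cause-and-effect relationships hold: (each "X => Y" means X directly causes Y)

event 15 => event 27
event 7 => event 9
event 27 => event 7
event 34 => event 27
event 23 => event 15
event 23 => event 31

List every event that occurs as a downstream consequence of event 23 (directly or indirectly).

event 15, event 27, event 31, event 7, event 9

Direct effects: event 15, event 31.
2 steps out: event 27.
3 steps out: event 7.
4 steps out: event 9.
Not reachable from it: event 34.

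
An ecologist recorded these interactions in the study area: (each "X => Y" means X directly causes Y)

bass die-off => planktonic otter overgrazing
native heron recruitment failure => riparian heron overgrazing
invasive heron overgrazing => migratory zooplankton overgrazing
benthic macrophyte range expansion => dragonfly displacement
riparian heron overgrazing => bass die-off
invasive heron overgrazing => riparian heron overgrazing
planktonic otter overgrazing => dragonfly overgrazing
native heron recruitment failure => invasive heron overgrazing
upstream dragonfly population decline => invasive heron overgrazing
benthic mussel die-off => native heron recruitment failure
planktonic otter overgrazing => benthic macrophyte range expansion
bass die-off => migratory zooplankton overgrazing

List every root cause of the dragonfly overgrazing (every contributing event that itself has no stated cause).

the benthic mussel die-off, the upstream dragonfly population decline

Tracing upstream from the dragonfly overgrazing: the dragonfly overgrazing ← the planktonic otter overgrazing ← the bass die-off ← the riparian heron overgrazing ← the native heron recruitment failure ← the benthic mussel die-off.
A separate upstream branch: the dragonfly overgrazing ← the planktonic otter overgrazing ← the bass die-off ← the riparian heron overgrazing ← the invasive heron overgrazing ← the upstream dragonfly population decline.
Each of those chain origins has no stated cause.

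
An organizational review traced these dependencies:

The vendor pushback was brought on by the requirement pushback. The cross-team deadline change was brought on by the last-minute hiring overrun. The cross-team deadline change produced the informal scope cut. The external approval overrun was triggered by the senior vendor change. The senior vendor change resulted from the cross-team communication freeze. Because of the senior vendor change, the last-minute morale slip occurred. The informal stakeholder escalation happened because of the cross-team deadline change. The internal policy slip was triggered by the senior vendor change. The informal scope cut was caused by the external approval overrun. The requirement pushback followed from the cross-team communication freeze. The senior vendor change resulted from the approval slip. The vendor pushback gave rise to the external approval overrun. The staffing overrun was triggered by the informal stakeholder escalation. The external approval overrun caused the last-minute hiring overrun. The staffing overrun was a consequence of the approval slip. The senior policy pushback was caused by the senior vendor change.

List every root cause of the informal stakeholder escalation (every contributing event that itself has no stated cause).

the approval slip, the cross-team communication freeze

Tracing upstream from the informal stakeholder escalation: the informal stakeholder escalation ← the cross-team deadline change ← the last-minute hiring overrun ← the external approval overrun ← the senior vendor change ← the approval slip.
A separate upstream branch: the informal stakeholder escalation ← the cross-team deadline change ← the last-minute hiring overrun ← the external approval overrun ← the senior vendor change ← the cross-team communication freeze.
Each of those chain origins has no stated cause.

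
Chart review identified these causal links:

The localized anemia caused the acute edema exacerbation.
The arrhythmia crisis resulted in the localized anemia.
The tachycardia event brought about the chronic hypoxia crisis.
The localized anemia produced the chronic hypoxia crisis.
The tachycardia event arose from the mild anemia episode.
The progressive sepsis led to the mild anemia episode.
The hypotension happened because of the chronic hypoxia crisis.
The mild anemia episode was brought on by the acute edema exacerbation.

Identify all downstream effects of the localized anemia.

Direct effects: the acute edema exacerbation, the chronic hypoxia crisis.
2 steps out: the mild anemia episode, the hypotension.
3 steps out: the tachycardia event.
Not reachable from it: the arrhythmia crisis, the progressive sepsis.

the acute edema exacerbation, the chronic hypoxia crisis, the hypotension, the mild anemia episode, the tachycardia event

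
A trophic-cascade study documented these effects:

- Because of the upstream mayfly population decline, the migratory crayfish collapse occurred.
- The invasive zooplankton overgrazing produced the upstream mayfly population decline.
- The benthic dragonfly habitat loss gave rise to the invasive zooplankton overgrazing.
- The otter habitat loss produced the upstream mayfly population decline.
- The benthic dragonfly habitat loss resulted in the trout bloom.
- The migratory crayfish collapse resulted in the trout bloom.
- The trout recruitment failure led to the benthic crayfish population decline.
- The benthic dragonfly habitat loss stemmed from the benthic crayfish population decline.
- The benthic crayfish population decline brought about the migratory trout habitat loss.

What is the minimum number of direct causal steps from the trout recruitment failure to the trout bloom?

3

Shortest chain: the trout recruitment failure → the benthic crayfish population decline → the benthic dragonfly habitat loss → the trout bloom.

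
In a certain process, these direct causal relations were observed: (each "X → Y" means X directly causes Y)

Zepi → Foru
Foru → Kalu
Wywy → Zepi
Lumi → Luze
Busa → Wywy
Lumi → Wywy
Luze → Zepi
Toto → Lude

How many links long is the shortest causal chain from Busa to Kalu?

Shortest chain: Busa → Wywy → Zepi → Foru → Kalu.

4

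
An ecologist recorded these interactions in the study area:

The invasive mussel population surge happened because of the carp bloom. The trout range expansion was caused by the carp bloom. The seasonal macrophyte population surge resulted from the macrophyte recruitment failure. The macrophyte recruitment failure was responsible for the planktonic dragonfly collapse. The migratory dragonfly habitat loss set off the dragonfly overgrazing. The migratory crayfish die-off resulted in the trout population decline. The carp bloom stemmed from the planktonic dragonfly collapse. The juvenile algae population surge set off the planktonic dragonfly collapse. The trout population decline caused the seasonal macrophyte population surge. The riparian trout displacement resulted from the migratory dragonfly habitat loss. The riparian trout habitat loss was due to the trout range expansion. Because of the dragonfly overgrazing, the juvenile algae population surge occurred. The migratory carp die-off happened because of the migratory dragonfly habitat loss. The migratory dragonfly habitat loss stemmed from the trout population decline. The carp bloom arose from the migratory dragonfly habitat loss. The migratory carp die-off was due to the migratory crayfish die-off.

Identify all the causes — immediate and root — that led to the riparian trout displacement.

Immediate cause of the riparian trout displacement: the migratory dragonfly habitat loss.
Further upstream: the migratory crayfish die-off, the trout population decline.

the migratory crayfish die-off, the migratory dragonfly habitat loss, the trout population decline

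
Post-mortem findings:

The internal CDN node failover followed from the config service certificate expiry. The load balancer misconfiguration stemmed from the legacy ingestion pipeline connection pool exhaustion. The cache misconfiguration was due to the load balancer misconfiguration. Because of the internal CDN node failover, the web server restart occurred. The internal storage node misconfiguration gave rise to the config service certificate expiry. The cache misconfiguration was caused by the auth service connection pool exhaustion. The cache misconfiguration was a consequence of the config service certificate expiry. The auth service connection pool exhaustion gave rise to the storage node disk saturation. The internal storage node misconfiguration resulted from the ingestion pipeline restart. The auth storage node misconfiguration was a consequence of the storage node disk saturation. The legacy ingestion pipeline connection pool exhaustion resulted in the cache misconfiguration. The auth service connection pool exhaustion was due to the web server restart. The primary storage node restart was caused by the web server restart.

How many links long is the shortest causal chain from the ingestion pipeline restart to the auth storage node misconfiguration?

Shortest chain: the ingestion pipeline restart → the internal storage node misconfiguration → the config service certificate expiry → the internal CDN node failover → the web server restart → the auth service connection pool exhaustion → the storage node disk saturation → the auth storage node misconfiguration.

7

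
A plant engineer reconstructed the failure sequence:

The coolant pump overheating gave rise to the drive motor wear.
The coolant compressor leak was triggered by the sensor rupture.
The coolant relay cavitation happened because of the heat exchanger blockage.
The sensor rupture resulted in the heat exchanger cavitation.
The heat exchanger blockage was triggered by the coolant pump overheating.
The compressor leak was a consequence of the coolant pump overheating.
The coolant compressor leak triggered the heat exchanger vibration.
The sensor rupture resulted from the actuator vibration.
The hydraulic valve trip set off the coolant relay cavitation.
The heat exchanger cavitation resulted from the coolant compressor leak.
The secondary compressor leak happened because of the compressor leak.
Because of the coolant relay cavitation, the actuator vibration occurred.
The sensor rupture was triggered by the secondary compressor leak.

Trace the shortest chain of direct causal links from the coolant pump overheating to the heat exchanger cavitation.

the coolant pump overheating → the compressor leak → the secondary compressor leak → the sensor rupture → the heat exchanger cavitation

the coolant pump overheating → the compressor leak
the compressor leak → the secondary compressor leak
the secondary compressor leak → the sensor rupture
the sensor rupture → the heat exchanger cavitation
Length: 4 steps.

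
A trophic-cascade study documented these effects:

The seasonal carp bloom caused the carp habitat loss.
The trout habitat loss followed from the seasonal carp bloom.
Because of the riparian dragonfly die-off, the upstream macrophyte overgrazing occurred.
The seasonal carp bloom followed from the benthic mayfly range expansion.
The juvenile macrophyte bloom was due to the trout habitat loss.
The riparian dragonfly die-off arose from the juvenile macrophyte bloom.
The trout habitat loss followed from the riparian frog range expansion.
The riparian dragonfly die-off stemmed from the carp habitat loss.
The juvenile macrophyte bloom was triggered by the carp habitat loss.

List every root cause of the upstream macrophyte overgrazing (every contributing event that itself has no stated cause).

Tracing upstream from the upstream macrophyte overgrazing: the upstream macrophyte overgrazing ← the riparian dragonfly die-off ← the carp habitat loss ← the seasonal carp bloom ← the benthic mayfly range expansion.
A separate upstream branch: the upstream macrophyte overgrazing ← the riparian dragonfly die-off ← the juvenile macrophyte bloom ← the trout habitat loss ← the riparian frog range expansion.
Each of those chain origins has no stated cause.

the benthic mayfly range expansion, the riparian frog range expansion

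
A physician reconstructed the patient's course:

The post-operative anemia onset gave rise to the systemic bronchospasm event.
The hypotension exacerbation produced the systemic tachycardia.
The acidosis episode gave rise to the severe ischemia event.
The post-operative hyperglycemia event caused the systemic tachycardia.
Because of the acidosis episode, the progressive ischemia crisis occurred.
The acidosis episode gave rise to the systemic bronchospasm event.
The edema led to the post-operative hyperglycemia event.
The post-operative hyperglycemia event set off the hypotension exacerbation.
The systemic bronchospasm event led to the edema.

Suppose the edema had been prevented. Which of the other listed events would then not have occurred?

Downstream of the edema: the post-operative hyperglycemia event, the hypotension exacerbation, the systemic tachycardia.

the hypotension exacerbation, the post-operative hyperglycemia event, the systemic tachycardia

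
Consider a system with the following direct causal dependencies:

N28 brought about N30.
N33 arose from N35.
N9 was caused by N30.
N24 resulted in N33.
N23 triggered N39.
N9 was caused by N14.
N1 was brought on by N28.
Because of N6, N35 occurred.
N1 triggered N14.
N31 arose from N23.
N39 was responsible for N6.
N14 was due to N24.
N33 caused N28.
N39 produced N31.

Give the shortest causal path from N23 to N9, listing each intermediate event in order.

N23 → N39 → N6 → N35 → N33 → N28 → N30 → N9

N23 → N39
N39 → N6
N6 → N35
N35 → N33
N33 → N28
N28 → N30
N30 → N9
Length: 7 steps.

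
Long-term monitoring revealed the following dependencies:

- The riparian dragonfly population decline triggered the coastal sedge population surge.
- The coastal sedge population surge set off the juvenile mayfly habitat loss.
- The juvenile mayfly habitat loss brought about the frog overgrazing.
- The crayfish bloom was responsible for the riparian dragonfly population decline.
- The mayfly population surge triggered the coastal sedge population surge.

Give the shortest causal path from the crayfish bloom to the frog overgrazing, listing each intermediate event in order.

the crayfish bloom → the riparian dragonfly population decline
the riparian dragonfly population decline → the coastal sedge population surge
the coastal sedge population surge → the juvenile mayfly habitat loss
the juvenile mayfly habitat loss → the frog overgrazing
Length: 4 steps.

the crayfish bloom → the riparian dragonfly population decline → the coastal sedge population surge → the juvenile mayfly habitat loss → the frog overgrazing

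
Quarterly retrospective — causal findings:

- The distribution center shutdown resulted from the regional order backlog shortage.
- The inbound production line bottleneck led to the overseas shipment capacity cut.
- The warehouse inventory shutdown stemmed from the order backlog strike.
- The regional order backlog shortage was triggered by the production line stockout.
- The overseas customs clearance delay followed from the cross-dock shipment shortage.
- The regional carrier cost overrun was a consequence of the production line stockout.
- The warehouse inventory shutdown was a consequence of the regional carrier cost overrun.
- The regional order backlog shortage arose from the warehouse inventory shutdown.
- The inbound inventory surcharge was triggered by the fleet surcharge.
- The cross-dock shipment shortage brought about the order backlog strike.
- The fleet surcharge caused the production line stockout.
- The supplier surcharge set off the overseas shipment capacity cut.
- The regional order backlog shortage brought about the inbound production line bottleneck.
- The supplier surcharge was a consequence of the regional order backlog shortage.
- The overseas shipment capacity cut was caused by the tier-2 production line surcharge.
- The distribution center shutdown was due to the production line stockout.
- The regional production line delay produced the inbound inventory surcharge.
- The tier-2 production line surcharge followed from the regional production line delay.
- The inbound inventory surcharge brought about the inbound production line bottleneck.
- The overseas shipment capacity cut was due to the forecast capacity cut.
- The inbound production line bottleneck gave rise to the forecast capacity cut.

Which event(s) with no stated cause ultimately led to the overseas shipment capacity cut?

the cross-dock shipment shortage, the fleet surcharge, the regional production line delay

Tracing upstream from the overseas shipment capacity cut: the overseas shipment capacity cut ← the inbound production line bottleneck ← the regional order backlog shortage ← the warehouse inventory shutdown ← the order backlog strike ← the cross-dock shipment shortage.
A separate upstream branch: the overseas shipment capacity cut ← the inbound production line bottleneck ← the inbound inventory surcharge ← the fleet surcharge.
A separate upstream branch: the overseas shipment capacity cut ← the tier-2 production line surcharge ← the regional production line delay.
Each of those chain origins has no stated cause.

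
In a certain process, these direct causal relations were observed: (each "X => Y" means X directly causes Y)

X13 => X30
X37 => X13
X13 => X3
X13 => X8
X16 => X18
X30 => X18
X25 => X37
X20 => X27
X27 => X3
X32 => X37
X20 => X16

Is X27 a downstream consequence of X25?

X25 leads to X37, X13, X30, X3, X8, X18; X27 is not among them.

No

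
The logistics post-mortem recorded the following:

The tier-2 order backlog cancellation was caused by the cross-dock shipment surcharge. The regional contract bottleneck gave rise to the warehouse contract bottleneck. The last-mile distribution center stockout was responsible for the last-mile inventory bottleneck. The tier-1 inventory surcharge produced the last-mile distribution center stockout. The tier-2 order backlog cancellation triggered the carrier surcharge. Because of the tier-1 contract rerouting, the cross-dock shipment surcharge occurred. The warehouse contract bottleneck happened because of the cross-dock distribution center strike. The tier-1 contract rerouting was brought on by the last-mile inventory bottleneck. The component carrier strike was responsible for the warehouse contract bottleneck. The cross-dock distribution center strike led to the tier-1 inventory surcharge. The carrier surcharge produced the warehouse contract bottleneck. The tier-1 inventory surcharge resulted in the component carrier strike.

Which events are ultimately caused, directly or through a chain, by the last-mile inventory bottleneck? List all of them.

the carrier surcharge, the cross-dock shipment surcharge, the tier-1 contract rerouting, the tier-2 order backlog cancellation, the warehouse contract bottleneck

Direct effects: the tier-1 contract rerouting.
2 steps out: the cross-dock shipment surcharge.
3 steps out: the tier-2 order backlog cancellation.
4 steps out: the carrier surcharge.
5 steps out: the warehouse contract bottleneck.
Not reachable from it: the cross-dock distribution center strike, the tier-1 inventory surcharge, the last-mile distribution center stockout, the regional contract bottleneck, the component carrier strike.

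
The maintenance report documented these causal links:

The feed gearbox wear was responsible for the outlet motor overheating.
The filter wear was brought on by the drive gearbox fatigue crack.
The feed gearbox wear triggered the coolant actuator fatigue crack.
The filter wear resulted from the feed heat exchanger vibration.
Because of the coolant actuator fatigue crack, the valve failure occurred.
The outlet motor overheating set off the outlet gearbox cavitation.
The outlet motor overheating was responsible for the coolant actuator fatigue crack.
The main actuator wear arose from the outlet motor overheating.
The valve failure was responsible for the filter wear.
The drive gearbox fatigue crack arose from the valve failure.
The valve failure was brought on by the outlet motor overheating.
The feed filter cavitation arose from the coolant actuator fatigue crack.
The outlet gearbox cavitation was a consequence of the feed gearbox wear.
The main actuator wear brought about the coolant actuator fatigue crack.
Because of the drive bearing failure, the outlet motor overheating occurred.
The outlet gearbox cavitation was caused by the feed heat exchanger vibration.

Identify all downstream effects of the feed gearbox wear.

Direct effects: the outlet motor overheating, the coolant actuator fatigue crack, the outlet gearbox cavitation.
2 steps out: the main actuator wear, the feed filter cavitation, the valve failure.
3 steps out: the drive gearbox fatigue crack, the filter wear.
Not reachable from it: the drive bearing failure, the feed heat exchanger vibration.

the coolant actuator fatigue crack, the drive gearbox fatigue crack, the feed filter cavitation, the filter wear, the main actuator wear, the outlet gearbox cavitation, the outlet motor overheating, the valve failure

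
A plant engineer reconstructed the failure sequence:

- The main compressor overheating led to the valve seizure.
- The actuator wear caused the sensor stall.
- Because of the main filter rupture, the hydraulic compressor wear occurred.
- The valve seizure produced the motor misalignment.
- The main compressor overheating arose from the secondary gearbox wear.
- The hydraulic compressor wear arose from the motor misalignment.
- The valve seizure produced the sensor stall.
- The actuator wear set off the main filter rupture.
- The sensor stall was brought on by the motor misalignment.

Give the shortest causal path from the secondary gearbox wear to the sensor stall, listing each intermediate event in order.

the secondary gearbox wear → the main compressor overheating → the valve seizure → the sensor stall

the secondary gearbox wear → the main compressor overheating
the main compressor overheating → the valve seizure
the valve seizure → the sensor stall
Length: 3 steps.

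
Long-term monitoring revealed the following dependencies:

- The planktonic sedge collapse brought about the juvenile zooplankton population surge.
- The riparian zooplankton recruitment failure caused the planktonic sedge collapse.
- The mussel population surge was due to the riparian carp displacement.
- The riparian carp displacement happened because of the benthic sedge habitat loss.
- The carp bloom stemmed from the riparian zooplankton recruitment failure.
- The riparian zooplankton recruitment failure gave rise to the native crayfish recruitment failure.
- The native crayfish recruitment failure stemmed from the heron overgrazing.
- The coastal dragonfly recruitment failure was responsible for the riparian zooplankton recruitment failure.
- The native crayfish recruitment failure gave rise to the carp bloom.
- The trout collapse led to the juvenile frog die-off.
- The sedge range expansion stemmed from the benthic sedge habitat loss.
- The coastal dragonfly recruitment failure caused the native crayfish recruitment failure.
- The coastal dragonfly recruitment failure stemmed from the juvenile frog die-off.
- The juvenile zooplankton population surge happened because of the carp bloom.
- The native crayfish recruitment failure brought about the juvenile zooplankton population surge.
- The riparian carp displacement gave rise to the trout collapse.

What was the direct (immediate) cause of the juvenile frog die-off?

Upstream contributors include the benthic sedge habitat loss, the riparian carp displacement, but only the trout collapse feeds directly into the juvenile frog die-off.

the trout collapse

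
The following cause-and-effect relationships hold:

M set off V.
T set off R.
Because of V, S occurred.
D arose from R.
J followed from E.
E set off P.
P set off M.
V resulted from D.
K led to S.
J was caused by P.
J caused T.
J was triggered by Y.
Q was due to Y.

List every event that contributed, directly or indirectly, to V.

D, E, J, M, P, R, T, Y

Immediate causes of V: M, D.
Further upstream: Y, E, P, J, T, R.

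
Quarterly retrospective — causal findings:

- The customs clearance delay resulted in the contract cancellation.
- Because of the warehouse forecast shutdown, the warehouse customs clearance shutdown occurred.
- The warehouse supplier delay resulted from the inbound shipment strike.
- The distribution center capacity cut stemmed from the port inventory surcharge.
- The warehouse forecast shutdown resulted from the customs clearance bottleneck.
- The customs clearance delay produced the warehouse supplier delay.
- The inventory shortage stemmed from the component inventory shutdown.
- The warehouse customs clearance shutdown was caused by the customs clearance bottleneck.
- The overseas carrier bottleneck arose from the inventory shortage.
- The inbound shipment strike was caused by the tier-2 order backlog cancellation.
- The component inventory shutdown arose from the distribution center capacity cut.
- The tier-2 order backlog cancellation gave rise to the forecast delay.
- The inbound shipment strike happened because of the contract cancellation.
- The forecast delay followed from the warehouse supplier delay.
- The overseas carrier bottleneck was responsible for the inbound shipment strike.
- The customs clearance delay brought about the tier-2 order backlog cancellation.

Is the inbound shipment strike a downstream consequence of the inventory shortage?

Yes

There is a causal chain: the inventory shortage → the overseas carrier bottleneck → the inbound shipment strike.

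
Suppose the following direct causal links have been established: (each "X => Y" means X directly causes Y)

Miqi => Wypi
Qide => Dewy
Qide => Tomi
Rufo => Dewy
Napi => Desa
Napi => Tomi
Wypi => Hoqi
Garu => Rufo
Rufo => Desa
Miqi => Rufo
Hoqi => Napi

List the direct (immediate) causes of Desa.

Napi, Rufo

Upstream contributors include Miqi, Wypi, Hoqi, Garu, but only Napi, Rufo feed directly into Desa.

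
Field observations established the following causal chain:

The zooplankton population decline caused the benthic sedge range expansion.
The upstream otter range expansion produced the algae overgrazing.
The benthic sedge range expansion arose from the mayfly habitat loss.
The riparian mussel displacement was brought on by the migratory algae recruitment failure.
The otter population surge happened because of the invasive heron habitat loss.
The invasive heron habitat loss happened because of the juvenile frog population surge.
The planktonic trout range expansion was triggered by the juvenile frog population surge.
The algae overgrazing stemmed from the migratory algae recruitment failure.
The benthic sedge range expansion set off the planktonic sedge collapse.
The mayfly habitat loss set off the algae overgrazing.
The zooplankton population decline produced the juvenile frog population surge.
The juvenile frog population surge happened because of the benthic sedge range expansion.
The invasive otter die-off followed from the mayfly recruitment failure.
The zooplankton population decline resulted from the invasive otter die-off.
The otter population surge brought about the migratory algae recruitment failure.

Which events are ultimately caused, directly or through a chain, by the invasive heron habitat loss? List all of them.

Direct effects: the otter population surge.
2 steps out: the migratory algae recruitment failure.
3 steps out: the riparian mussel displacement, the algae overgrazing.
Not reachable from it: the mayfly recruitment failure, the invasive otter die-off, the zooplankton population decline, the mayfly habitat loss, the benthic sedge range expansion, the juvenile frog population surge, the planktonic trout range expansion, the upstream otter range expansion, the planktonic sedge collapse.

the algae overgrazing, the migratory algae recruitment failure, the otter population surge, the riparian mussel displacement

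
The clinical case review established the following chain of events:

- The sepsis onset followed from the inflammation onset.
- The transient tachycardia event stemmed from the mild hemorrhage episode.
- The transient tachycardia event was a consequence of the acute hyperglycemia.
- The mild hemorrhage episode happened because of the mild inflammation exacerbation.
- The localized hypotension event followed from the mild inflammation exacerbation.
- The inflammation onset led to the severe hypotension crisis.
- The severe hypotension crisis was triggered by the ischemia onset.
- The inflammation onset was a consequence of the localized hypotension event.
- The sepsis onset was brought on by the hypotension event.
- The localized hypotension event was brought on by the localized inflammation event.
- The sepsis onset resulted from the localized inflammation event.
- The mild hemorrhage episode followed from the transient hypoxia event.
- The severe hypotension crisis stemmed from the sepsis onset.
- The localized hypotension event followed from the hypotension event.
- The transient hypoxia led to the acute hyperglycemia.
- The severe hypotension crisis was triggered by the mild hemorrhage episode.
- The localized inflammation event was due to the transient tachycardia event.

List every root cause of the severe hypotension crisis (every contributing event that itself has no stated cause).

the hypotension event, the ischemia onset, the mild inflammation exacerbation, the transient hypoxia, the transient hypoxia event

Tracing upstream from the severe hypotension crisis: the severe hypotension crisis ← the mild hemorrhage episode ← the transient hypoxia event.
A separate upstream branch: the severe hypotension crisis ← the sepsis onset ← the localized inflammation event ← the transient tachycardia event ← the acute hyperglycemia ← the transient hypoxia.
A separate upstream branch: the severe hypotension crisis ← the mild hemorrhage episode ← the mild inflammation exacerbation.
A separate upstream branch: the severe hypotension crisis ← the sepsis onset ← the hypotension event.
A separate upstream branch: the severe hypotension crisis ← the ischemia onset.
Each of those chain origins has no stated cause.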